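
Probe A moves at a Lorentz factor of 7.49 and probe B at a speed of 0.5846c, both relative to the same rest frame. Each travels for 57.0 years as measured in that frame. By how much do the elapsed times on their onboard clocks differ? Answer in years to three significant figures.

A: γ = 7.49; τ_A = 57.0/7.490 = 7.610 years.
B: γ = 1/√(1 − 0.5846²) = 1/√0.6582 = 1.233; τ_B = 57.0/1.233 = 46.25 years.

|τ_A − τ_B| = 38.6 years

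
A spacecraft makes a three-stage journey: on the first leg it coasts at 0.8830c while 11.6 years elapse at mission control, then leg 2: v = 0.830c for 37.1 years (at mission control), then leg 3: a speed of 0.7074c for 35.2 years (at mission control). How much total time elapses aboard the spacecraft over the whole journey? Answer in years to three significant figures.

Leg 1: γ = 1/√(1 − 0.8830²) = 1/√0.2203 = 2.131; τ_1 = 11.6/2.131 = 5.445 years.
Leg 2: γ = 1/√(1 − 0.830²) = 1/√0.3111 = 1.793; τ_2 = 37.1/1.793 = 20.69 years.
Leg 3: γ = 1/√(1 − 0.7074²) = 1/√0.4996 = 1.415; τ_3 = 35.2/1.415 = 24.88 years.
Total: 5.445 + 20.69 + 24.88 years.

τ = 51.0 years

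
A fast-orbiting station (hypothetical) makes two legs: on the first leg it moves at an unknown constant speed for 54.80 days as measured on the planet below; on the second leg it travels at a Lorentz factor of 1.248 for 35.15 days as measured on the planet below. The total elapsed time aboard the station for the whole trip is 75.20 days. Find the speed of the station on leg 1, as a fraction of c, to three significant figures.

β = 0.513

Leg 1: speed unknown; τ_1 = 54.80/γ_1.
Leg 2: γ = 1.248; τ_2 = 35.15/1.248 = 28.17 days.
Total proper time: τ_1 + 28.17 = 75.20, so τ_1 = 75.20 − 28.17 = 47.03 days.
γ_1 = 54.80/47.03 = 1.165; β = √(1 − 1/γ²) = √0.2633.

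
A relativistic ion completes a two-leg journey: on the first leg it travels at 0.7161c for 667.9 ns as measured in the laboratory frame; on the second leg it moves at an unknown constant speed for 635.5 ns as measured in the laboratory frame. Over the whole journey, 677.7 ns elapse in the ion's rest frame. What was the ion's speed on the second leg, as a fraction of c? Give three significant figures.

β = 0.943

Leg 1: γ = 1/√(1 − 0.7161²) = 1/√0.4872 = 1.433; τ_1 = 667.9/1.433 = 466.2 ns.
Leg 2: speed unknown; τ_2 = 635.5/γ_2.
Total proper time: 466.2 + τ_2 = 677.7, so τ_2 = 677.7 − 466.2 = 211.5 ns.
γ_2 = 635.5/211.5 = 3.005; β = √(1 − 1/γ²) = √0.8892.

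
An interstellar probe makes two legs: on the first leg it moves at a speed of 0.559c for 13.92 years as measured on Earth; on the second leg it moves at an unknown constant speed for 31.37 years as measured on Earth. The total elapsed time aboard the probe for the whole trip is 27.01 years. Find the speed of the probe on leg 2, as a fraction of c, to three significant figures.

β = 0.870

Leg 1: γ = 1/√(1 − 0.559²) = 1/√0.6875 = 1.206; τ_1 = 13.92/1.206 = 11.54 years.
Leg 2: speed unknown; τ_2 = 31.37/γ_2.
Total proper time: 11.54 + τ_2 = 27.01, so τ_2 = 27.01 − 11.54 = 15.47 years.
γ_2 = 31.37/15.47 = 2.028; β = √(1 − 1/γ²) = √0.7569.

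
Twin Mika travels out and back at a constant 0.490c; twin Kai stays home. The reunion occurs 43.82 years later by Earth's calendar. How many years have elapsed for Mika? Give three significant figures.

γ = 1/√(1 − 0.490²) = 1/√0.7599 = 1.147
Mika's clock measures proper time along the trip: τ = Δt/γ = 43.82/1.147 years.

τ = 38.2 years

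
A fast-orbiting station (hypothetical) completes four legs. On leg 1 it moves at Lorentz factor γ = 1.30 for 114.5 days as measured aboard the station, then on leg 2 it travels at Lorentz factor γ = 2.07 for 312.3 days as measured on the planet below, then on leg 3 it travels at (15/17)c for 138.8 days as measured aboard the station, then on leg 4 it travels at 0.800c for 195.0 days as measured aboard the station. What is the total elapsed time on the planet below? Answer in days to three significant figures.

Leg 1: γ = 1.30; Δt_1 = 1.300 × 114.5 = 148.8 days.
Leg 2: 312.3 days is already measured on the planet below.
Leg 3: γ = 1/√(1 − (15/17)²) = 17/8 = 2.125; Δt_3 = 2.125 × 138.8 = 295.0 days.
Leg 4: γ = 1/√(1 − 0.800²) = 5/3 ≈ 1.667; Δt_4 = 1.667 × 195.0 = 325.0 days.
Total: 148.8 + 312.3 + 295.0 + 325.0 days.

Δt = 1080 days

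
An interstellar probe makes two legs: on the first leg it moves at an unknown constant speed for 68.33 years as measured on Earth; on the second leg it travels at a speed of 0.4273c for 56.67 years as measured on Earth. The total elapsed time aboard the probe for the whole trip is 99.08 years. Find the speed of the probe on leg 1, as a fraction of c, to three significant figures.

Leg 1: speed unknown; τ_1 = 68.33/γ_1.
Leg 2: γ = 1/√(1 − 0.4273²) = 1/√0.8174 = 1.106; τ_2 = 56.67/1.106 = 51.24 years.
Total proper time: τ_1 + 51.24 = 99.08, so τ_1 = 99.08 − 51.24 = 47.84 years.
γ_1 = 68.33/47.84 = 1.428; β = √(1 − 1/γ²) = √0.5097.

β = 0.714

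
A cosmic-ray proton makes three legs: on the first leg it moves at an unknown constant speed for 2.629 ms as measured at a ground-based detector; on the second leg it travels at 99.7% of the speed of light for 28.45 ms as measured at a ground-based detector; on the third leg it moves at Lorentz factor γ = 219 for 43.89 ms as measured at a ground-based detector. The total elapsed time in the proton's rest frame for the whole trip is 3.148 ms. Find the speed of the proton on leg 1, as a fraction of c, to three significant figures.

β = 0.959

Leg 1: speed unknown; τ_1 = 2.629/γ_1.
Leg 2: β = 0.997; γ = 1/√(1 − 0.997²) = 1/√0.005991 = 12.92; τ_2 = 28.45/12.92 = 2.202 ms.
Leg 3: γ = 219; τ_3 = 43.89/219.0 = 0.2004 ms.
Total proper time: τ_1 + 2.202 + 0.2004 = 3.148, so τ_1 = 3.148 − 2.402 = 0.7455 ms.
γ_1 = 2.629/0.7455 = 3.526; β = √(1 − 1/γ²) = √0.9196.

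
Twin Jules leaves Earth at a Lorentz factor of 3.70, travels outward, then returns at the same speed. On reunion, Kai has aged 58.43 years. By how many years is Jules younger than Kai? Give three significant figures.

γ = 3.70
Jules's elapsed proper time: τ = 58.43/3.700 = 15.79 years.
Age gap = Δt − τ = 58.43 − 15.79 years.

Δt − τ = 42.6 years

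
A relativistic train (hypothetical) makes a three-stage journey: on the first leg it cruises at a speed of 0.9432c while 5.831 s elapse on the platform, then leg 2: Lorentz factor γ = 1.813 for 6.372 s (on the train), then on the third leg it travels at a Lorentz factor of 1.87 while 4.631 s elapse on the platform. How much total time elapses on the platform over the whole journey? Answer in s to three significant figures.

Δt = 22.0 s

Leg 1: 5.831 s is already measured on the platform.
Leg 2: γ = 1.813; Δt_2 = 1.813 × 6.372 = 11.55 s.
Leg 3: 4.631 s is already measured on the platform.
Total: 5.831 + 11.55 + 4.631 s.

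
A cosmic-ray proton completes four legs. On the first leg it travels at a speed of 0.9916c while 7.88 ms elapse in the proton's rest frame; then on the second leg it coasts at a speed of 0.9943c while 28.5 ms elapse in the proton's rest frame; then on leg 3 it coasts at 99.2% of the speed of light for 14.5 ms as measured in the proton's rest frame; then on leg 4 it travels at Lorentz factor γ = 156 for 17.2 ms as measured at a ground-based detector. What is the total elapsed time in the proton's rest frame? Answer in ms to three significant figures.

τ = 51.0 ms

Leg 1: 7.88 ms is already measured in the proton's rest frame.
Leg 2: 28.5 ms is already measured in the proton's rest frame.
Leg 3: 14.5 ms is already measured in the proton's rest frame.
Leg 4: γ = 156; τ_4 = 17.2/156.0 = 0.1103 ms.
Total: 7.880 + 28.50 + 14.50 + 0.1103 ms.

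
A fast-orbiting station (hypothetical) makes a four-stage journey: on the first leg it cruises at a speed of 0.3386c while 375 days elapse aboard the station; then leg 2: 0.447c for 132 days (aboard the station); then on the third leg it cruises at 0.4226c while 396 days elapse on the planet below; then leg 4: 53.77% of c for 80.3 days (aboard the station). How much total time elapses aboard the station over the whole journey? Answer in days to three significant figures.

Leg 1: 375 days is already measured aboard the station.
Leg 2: 132 days is already measured aboard the station.
Leg 3: γ = 1/√(1 − 0.4226²) = 1/√0.8214 = 1.103; τ_3 = 396/1.103 = 358.9 days.
Leg 4: 80.3 days is already measured aboard the station.
Total: 375.0 + 132.0 + 358.9 + 80.30 days.

τ = 946 days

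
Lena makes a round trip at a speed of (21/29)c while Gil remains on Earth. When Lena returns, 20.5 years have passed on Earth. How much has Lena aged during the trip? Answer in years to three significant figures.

τ = 14.1 years

γ = 1/√(1 − (21/29)²) = 29/20 = 1.450
Lena's clock measures proper time along the trip: τ = Δt/γ = 20.5/1.450 years.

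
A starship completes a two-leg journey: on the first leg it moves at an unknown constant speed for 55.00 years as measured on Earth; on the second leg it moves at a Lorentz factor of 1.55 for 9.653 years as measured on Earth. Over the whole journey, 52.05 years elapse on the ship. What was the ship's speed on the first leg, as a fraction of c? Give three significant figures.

β = 0.553

Leg 1: speed unknown; τ_1 = 55.00/γ_1.
Leg 2: γ = 1.55; τ_2 = 9.653/1.550 = 6.228 years.
Total proper time: τ_1 + 6.228 = 52.05, so τ_1 = 52.05 − 6.228 = 45.82 years.
γ_1 = 55.00/45.82 = 1.200; β = √(1 − 1/γ²) = √0.3059.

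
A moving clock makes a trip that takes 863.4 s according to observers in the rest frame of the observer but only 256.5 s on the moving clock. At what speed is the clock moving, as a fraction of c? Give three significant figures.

v = 0.955c

The proper time is measured on the moving clock (both events occur at the clock's location); Δt is measured in the rest frame of the observer. γ = Δt/τ = 863.4/256.5 = 3.366.
β = √(1 − 1/γ²) = √(1 − 0.08826) = √0.9117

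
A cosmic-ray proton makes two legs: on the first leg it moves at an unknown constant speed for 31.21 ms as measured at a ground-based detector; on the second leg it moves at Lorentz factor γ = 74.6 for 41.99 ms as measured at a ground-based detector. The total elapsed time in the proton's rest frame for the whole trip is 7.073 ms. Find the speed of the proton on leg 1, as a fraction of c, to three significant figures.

Leg 1: speed unknown; τ_1 = 31.21/γ_1.
Leg 2: γ = 74.6; τ_2 = 41.99/74.60 = 0.5629 ms.
Total proper time: τ_1 + 0.5629 = 7.073, so τ_1 = 7.073 − 0.5629 = 6.510 ms.
γ_1 = 31.21/6.510 = 4.794; β = √(1 − 1/γ²) = √0.9565.

β = 0.978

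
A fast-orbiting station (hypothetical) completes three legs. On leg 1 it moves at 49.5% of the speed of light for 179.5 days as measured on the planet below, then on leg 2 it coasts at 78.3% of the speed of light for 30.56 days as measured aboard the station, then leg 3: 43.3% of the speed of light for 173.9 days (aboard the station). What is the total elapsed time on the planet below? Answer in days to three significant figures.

Leg 1: 179.5 days is already measured on the planet below.
Leg 2: β = 0.783; γ = 1/√(1 − 0.783²) = 1/√0.3869 = 1.608; Δt_2 = 1.608 × 30.56 = 49.13 days.
Leg 3: β = 0.433; γ = 1/√(1 − 0.433²) = 1/√0.8125 = 1.109; Δt_3 = 1.109 × 173.9 = 192.9 days.
Total: 179.5 + 49.13 + 192.9 days.

Δt = 422 days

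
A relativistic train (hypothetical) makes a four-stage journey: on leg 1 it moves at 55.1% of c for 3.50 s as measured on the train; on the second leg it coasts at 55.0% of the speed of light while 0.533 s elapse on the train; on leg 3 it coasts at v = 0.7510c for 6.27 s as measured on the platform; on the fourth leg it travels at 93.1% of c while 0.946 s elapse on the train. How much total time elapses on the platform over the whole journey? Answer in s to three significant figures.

Leg 1: β = 0.551; γ = 1/√(1 − 0.551²) = 1/√0.6964 = 1.198; Δt_1 = 1.198 × 3.50 = 4.194 s.
Leg 2: β = 0.550; γ = 1/√(1 − 0.550²) = 1/√0.6975 = 1.197; Δt_2 = 1.197 × 0.533 = 0.6382 s.
Leg 3: 6.27 s is already measured on the platform.
Leg 4: β = 0.931; γ = 1/√(1 − 0.931²) = 1/√0.1332 = 2.740; Δt_4 = 2.740 × 0.946 = 2.592 s.
Total: 4.194 + 0.6382 + 6.270 + 2.592 s.

Δt = 13.7 s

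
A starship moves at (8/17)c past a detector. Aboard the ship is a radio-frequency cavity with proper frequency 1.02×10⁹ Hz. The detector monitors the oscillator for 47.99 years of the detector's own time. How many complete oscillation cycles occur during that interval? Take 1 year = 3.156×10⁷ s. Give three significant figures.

N = 1.36×10¹⁸

γ = 1/√(1 − (8/17)²) = 17/15 ≈ 1.133
During 47.99 years of lab time, the oscillator's proper time advances by τ = Δt/γ = 47.99/1.133 = 42.34 years = 1.336×10⁹ s.
N = f × τ = 1.02×10⁹ × 1.336×10⁹ = 1.363×10¹⁸.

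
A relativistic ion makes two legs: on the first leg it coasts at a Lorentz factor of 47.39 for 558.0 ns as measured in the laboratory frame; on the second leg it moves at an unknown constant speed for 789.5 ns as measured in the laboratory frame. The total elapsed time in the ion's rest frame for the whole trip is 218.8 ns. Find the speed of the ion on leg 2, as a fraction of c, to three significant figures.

Leg 1: γ = 47.39; τ_1 = 558.0/47.39 = 11.77 ns.
Leg 2: speed unknown; τ_2 = 789.5/γ_2.
Total proper time: 11.77 + τ_2 = 218.8, so τ_2 = 218.8 − 11.77 = 207.0 ns.
γ_2 = 789.5/207.0 = 3.814; β = √(1 − 1/γ²) = √0.9312.

β = 0.965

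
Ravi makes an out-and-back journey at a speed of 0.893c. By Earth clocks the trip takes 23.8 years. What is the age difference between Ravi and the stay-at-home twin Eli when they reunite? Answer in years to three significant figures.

γ = 1/√(1 − 0.893²) = 1/√0.2026 = 2.222
Ravi's elapsed proper time: τ = 23.8/2.222 = 10.71 years.
Age gap = Δt − τ = 23.8 − 10.71 years.

Δt − τ = 13.1 years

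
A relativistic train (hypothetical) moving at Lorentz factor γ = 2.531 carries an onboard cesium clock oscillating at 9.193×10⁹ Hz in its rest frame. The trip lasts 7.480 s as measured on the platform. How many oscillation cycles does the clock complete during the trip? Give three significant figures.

γ = 2.531
The oscillator's own cycle count is N = f × τ where τ is the proper time on the train. τ = Δt/γ = 7.480/2.531 = 2.955 s = 2.955×10⁰ s.
N = 9.193×10⁹ × 2.955×10⁰ = 2.717×10¹⁰.

N = 2.72×10¹⁰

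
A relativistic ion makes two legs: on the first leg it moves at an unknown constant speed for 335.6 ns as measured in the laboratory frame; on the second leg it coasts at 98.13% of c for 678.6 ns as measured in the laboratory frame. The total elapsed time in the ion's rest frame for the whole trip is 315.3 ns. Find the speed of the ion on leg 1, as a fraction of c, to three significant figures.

Leg 1: speed unknown; τ_1 = 335.6/γ_1.
Leg 2: β = 0.9813; γ = 1/√(1 − 0.9813²) = 1/√0.03705 = 5.195; τ_2 = 678.6/5.195 = 130.6 ns.
Total proper time: τ_1 + 130.6 = 315.3, so τ_1 = 315.3 − 130.6 = 184.7 ns.
γ_1 = 335.6/184.7 = 1.817; β = √(1 − 1/γ²) = √0.6972.

β = 0.835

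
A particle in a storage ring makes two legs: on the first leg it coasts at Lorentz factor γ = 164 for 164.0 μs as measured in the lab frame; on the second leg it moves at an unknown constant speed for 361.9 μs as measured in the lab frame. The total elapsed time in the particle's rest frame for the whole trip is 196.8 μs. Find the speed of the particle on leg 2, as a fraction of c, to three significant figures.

β = 0.841

Leg 1: γ = 164; τ_1 = 164.0/164.0 = 1.000 μs.
Leg 2: speed unknown; τ_2 = 361.9/γ_2.
Total proper time: 1.000 + τ_2 = 196.8, so τ_2 = 196.8 − 1.000 = 195.8 μs.
γ_2 = 361.9/195.8 = 1.848; β = √(1 − 1/γ²) = √0.7073.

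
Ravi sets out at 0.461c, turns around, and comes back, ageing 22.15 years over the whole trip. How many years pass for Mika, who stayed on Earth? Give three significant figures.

γ = 1/√(1 − 0.461²) = 1/√0.7875 = 1.127
Earth-frame duration is the dilated interval: Δt = γτ = 1.127 × 22.15 years.

Δt = 25.0 years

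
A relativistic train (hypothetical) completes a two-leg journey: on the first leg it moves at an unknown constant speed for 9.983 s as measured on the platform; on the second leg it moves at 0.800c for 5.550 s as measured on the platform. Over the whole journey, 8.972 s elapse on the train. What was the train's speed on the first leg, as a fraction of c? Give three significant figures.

Leg 1: speed unknown; τ_1 = 9.983/γ_1.
Leg 2: γ = 1/√(1 − 0.800²) = 5/3 ≈ 1.667; τ_2 = 5.550/1.667 = 3.330 s.
Total proper time: τ_1 + 3.330 = 8.972, so τ_1 = 8.972 − 3.330 = 5.642 s.
γ_1 = 9.983/5.642 = 1.769; β = √(1 − 1/γ²) = √0.6806.

β = 0.825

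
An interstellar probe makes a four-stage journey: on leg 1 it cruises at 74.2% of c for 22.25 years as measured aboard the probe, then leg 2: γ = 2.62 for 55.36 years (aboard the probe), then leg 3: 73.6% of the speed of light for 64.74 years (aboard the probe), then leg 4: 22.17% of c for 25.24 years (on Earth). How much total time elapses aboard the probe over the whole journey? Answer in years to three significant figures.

τ = 167 years

Leg 1: 22.25 years is already measured aboard the probe.
Leg 2: 55.36 years is already measured aboard the probe.
Leg 3: 64.74 years is already measured aboard the probe.
Leg 4: β = 0.2217; γ = 1/√(1 − 0.2217²) = 1/√0.9508 = 1.026; τ_4 = 25.24/1.026 = 24.61 years.
Total: 22.25 + 55.36 + 64.74 + 24.61 years.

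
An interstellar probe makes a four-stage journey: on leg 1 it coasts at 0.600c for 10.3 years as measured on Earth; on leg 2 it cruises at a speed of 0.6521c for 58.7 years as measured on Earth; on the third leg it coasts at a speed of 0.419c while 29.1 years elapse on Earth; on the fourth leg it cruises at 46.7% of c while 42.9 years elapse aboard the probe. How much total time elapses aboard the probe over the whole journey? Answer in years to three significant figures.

τ = 122 years

Leg 1: γ = 1/√(1 − 0.600²) = 5/4 = 1.250; τ_1 = 10.3/1.250 = 8.240 years.
Leg 2: γ = 1/√(1 − 0.6521²) = 1/√0.5748 = 1.319; τ_2 = 58.7/1.319 = 44.50 years.
Leg 3: γ = 1/√(1 − 0.419²) = 1/√0.8244 = 1.101; τ_3 = 29.1/1.101 = 26.42 years.
Leg 4: 42.9 years is already measured aboard the probe.
Total: 8.240 + 44.50 + 26.42 + 42.90 years.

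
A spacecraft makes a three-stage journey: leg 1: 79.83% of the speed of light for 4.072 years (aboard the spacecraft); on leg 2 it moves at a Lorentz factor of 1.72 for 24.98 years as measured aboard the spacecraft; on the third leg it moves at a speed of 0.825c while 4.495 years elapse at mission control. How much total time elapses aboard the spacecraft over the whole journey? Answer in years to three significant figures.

Leg 1: 4.072 years is already measured aboard the spacecraft.
Leg 2: 24.98 years is already measured aboard the spacecraft.
Leg 3: γ = 1/√(1 − 0.825²) = 1/√0.3194 = 1.769; τ_3 = 4.495/1.769 = 2.540 years.
Total: 4.072 + 24.98 + 2.540 years.

τ = 31.6 years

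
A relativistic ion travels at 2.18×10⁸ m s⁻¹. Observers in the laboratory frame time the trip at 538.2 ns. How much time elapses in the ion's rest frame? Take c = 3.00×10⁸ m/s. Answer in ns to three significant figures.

β = 2.18×10⁸/3.00×10⁸ = 0.7267; γ = 1/√(1 − 0.7267²) = 1.456
The interval measured in the laboratory frame is the dilated one; the clock in the ion's rest frame measures the proper time τ = Δt/γ = 538.2/1.456 ns.

τ = 370 ns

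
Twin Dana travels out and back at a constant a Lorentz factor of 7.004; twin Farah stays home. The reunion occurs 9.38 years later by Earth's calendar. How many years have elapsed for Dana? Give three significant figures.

τ = 1.34 years

γ = 7.004
Dana's clock measures proper time along the trip: τ = Δt/γ = 9.38/7.004 years.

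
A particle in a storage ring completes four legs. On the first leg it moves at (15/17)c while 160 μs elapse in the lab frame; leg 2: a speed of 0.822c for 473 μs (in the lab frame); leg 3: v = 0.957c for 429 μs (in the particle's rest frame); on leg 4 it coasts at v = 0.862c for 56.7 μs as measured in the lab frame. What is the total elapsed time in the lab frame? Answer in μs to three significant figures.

Leg 1: 160 μs is already measured in the lab frame.
Leg 2: 473 μs is already measured in the lab frame.
Leg 3: γ = 1/√(1 − 0.957²) = 1/√0.08415 = 3.447; Δt_3 = 3.447 × 429 = 1479 μs.
Leg 4: 56.7 μs is already measured in the lab frame.
Total: 160.0 + 473.0 + 1479 + 56.70 μs.

Δt = 2170 μs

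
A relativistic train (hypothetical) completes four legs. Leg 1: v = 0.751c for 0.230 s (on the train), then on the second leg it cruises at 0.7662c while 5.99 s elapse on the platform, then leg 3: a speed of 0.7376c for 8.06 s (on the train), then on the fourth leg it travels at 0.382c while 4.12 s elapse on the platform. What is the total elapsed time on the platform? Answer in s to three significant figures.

Leg 1: γ = 1/√(1 − 0.751²) = 1/√0.4360 = 1.514; Δt_1 = 1.514 × 0.230 = 0.3483 s.
Leg 2: 5.99 s is already measured on the platform.
Leg 3: γ = 1/√(1 − 0.7376²) = 1/√0.4559 = 1.481; Δt_3 = 1.481 × 8.06 = 11.94 s.
Leg 4: 4.12 s is already measured on the platform.
Total: 0.3483 + 5.990 + 11.94 + 4.120 s.

Δt = 22.4 s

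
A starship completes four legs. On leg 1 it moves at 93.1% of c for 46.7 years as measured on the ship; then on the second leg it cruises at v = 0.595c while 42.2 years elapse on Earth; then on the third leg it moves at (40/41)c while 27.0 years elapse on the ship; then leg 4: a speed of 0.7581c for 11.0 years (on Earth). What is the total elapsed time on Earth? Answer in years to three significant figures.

Leg 1: β = 0.931; γ = 1/√(1 − 0.931²) = 1/√0.1332 = 2.740; Δt_1 = 2.740 × 46.7 = 127.9 years.
Leg 2: 42.2 years is already measured on Earth.
Leg 3: γ = 1/√(1 − (40/41)²) = 41/9 ≈ 4.556; Δt_3 = 4.556 × 27.0 = 123.0 years.
Leg 4: 11.0 years is already measured on Earth.
Total: 127.9 + 42.20 + 123.0 + 11.00 years.

Δt = 304 years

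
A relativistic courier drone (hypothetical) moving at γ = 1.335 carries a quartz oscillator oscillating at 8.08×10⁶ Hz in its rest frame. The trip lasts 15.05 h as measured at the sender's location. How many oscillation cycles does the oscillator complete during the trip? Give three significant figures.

N = 3.28×10¹¹

γ = 1.335
The oscillator's own cycle count is N = f × τ where τ is the proper time aboard the drone. τ = Δt/γ = 15.05/1.335 = 11.27 h = 4.058×10⁴ s.
N = 8.08×10⁶ × 4.058×10⁴ = 3.279×10¹¹.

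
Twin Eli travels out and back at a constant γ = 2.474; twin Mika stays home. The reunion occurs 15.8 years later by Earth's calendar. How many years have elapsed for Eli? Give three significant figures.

γ = 2.474
Eli's clock measures proper time along the trip: τ = Δt/γ = 15.8/2.474 years.

τ = 6.39 years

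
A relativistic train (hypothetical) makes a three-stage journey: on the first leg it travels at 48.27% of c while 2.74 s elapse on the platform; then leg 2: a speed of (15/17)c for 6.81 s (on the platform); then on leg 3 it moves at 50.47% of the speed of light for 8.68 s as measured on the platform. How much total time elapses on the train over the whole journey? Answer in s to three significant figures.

Leg 1: β = 0.4827; γ = 1/√(1 − 0.4827²) = 1/√0.7670 = 1.142; τ_1 = 2.74/1.142 = 2.400 s.
Leg 2: γ = 1/√(1 − (15/17)²) = 17/8 = 2.125; τ_2 = 6.81/2.125 = 3.205 s.
Leg 3: β = 0.5047; γ = 1/√(1 − 0.5047²) = 1/√0.7453 = 1.158; τ_3 = 8.68/1.158 = 7.493 s.
Total: 2.400 + 3.205 + 7.493 s.

τ = 13.1 s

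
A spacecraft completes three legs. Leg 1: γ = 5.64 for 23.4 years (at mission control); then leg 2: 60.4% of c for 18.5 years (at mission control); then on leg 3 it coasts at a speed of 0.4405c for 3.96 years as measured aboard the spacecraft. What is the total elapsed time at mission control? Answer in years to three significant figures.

Δt = 46.3 years

Leg 1: 23.4 years is already measured at mission control.
Leg 2: 18.5 years is already measured at mission control.
Leg 3: γ = 1/√(1 − 0.4405²) = 1/√0.8060 = 1.114; Δt_3 = 1.114 × 3.96 = 4.411 years.
Total: 23.40 + 18.50 + 4.411 years.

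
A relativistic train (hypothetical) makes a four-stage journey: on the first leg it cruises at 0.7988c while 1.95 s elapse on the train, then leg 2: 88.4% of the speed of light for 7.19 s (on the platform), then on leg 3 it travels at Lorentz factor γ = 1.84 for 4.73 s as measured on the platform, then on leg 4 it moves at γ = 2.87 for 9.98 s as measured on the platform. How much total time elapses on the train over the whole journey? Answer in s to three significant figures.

Leg 1: 1.95 s is already measured on the train.
Leg 2: β = 0.884; γ = 1/√(1 − 0.884²) = 1/√0.2185 = 2.139; τ_2 = 7.19/2.139 = 3.361 s.
Leg 3: γ = 1.84; τ_3 = 4.73/1.840 = 2.571 s.
Leg 4: γ = 2.87; τ_4 = 9.98/2.870 = 3.477 s.
Total: 1.950 + 3.361 + 2.571 + 3.477 s.

τ = 11.4 s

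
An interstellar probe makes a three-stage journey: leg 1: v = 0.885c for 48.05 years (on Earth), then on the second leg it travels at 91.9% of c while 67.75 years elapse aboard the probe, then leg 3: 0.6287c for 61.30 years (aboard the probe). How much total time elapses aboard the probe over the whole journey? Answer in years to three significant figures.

τ = 151 years

Leg 1: γ = 1/√(1 − 0.885²) = 1/√0.2168 = 2.148; τ_1 = 48.05/2.148 = 22.37 years.
Leg 2: 67.75 years is already measured aboard the probe.
Leg 3: 61.30 years is already measured aboard the probe.
Total: 22.37 + 67.75 + 61.30 years.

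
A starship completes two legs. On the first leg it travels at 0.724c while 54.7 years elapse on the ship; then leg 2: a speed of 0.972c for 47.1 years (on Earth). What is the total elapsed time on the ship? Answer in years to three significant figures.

τ = 65.8 years

Leg 1: 54.7 years is already measured on the ship.
Leg 2: γ = 1/√(1 − 0.972²) = 1/√0.05522 = 4.256; τ_2 = 47.1/4.256 = 11.07 years.
Total: 54.70 + 11.07 years.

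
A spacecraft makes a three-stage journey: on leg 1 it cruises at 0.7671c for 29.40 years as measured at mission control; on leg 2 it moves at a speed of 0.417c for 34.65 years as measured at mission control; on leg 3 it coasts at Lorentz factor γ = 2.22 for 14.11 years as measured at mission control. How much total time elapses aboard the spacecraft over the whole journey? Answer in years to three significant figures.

Leg 1: γ = 1/√(1 − 0.7671²) = 1/√0.4116 = 1.559; τ_1 = 29.40/1.559 = 18.86 years.
Leg 2: γ = 1/√(1 − 0.417²) = 1/√0.8261 = 1.100; τ_2 = 34.65/1.100 = 31.49 years.
Leg 3: γ = 2.22; τ_3 = 14.11/2.220 = 6.356 years.
Total: 18.86 + 31.49 + 6.356 years.

τ = 56.7 years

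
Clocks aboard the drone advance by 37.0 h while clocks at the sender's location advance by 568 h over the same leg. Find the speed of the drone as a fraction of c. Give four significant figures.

β = 0.9979

The proper time is measured aboard the drone (both events occur at the drone's location); Δt is measured at the sender's location. γ = Δt/τ = 568/37.0 = 15.35.
β = √(1 − 1/γ²) = √(1 − 0.004243) = √0.9958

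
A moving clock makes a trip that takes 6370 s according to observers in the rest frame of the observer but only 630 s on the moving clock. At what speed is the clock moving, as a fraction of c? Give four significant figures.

The proper time is measured on the moving clock (both events occur at the clock's location); Δt is measured in the rest frame of the observer. γ = Δt/τ = 6370/630 = 10.11.
β = √(1 − 1/γ²) = √(1 − 0.009781) = √0.9902

v = 0.9951c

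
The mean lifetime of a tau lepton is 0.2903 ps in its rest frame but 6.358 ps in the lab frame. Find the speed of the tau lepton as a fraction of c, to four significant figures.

γ = Δt/τ₀ = 6.358/0.2903 = 21.90
β = √(1 − 1/γ²) = √(1 − 0.002085) = √0.9979

β = 0.9990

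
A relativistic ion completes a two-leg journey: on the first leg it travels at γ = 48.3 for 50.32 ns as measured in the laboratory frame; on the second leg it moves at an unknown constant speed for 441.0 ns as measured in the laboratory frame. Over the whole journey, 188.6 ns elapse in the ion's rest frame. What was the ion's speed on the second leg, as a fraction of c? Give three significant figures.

Leg 1: γ = 48.3; τ_1 = 50.32/48.30 = 1.042 ns.
Leg 2: speed unknown; τ_2 = 441.0/γ_2.
Total proper time: 1.042 + τ_2 = 188.6, so τ_2 = 188.6 − 1.042 = 187.6 ns.
γ_2 = 441.0/187.6 = 2.351; β = √(1 − 1/γ²) = √0.8191.

β = 0.905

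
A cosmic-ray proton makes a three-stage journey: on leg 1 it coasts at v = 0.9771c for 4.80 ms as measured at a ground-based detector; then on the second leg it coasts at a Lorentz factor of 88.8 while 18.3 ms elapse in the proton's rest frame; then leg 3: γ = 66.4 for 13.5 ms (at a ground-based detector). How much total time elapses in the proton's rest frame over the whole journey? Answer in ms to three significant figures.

τ = 19.5 ms

Leg 1: γ = 1/√(1 − 0.9771²) = 1/√0.04528 = 4.700; τ_1 = 4.80/4.700 = 1.021 ms.
Leg 2: 18.3 ms is already measured in the proton's rest frame.
Leg 3: γ = 66.4; τ_3 = 13.5/66.40 = 0.2033 ms.
Total: 1.021 + 18.30 + 0.2033 ms.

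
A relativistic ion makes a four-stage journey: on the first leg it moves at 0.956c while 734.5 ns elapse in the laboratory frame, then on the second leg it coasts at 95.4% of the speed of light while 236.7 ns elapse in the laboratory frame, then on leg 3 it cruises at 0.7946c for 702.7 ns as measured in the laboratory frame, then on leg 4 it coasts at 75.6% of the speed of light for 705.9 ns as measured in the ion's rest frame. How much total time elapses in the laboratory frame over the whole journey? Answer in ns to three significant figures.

Δt = 2750 ns

Leg 1: 734.5 ns is already measured in the laboratory frame.
Leg 2: 236.7 ns is already measured in the laboratory frame.
Leg 3: 702.7 ns is already measured in the laboratory frame.
Leg 4: β = 0.756; γ = 1/√(1 − 0.756²) = 1/√0.4285 = 1.528; Δt_4 = 1.528 × 705.9 = 1078 ns.
Total: 734.5 + 236.7 + 702.7 + 1078 ns.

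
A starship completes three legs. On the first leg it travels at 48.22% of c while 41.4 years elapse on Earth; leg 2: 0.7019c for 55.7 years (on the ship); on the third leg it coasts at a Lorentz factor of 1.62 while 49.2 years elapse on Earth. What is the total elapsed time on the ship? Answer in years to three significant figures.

Leg 1: β = 0.4822; γ = 1/√(1 − 0.4822²) = 1/√0.7675 = 1.141; τ_1 = 41.4/1.141 = 36.27 years.
Leg 2: 55.7 years is already measured on the ship.
Leg 3: γ = 1.62; τ_3 = 49.2/1.620 = 30.37 years.
Total: 36.27 + 55.70 + 30.37 years.

τ = 122 years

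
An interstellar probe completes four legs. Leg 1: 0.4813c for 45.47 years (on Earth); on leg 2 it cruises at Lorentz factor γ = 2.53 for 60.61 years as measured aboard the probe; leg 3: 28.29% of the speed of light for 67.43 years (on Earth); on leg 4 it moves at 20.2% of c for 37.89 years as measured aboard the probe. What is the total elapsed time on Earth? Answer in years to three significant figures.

Leg 1: 45.47 years is already measured on Earth.
Leg 2: γ = 2.53; Δt_2 = 2.530 × 60.61 = 153.3 years.
Leg 3: 67.43 years is already measured on Earth.
Leg 4: β = 0.202; γ = 1/√(1 − 0.202²) = 1/√0.9592 = 1.021; Δt_4 = 1.021 × 37.89 = 38.69 years.
Total: 45.47 + 153.3 + 67.43 + 38.69 years.

Δt = 305 years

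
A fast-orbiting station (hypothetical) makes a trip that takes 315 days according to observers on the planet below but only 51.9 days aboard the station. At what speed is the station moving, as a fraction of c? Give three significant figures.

The proper time is measured aboard the station (both events occur at the station's location); Δt is measured on the planet below. γ = Δt/τ = 315/51.9 = 6.069.
β = √(1 − 1/γ²) = √(1 − 0.02715) = √0.9729

v = 0.986c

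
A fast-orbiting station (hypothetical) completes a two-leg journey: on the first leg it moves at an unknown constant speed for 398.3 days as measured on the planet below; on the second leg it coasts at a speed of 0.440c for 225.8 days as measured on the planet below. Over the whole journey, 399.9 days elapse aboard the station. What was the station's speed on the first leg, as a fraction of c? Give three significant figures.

β = 0.869

Leg 1: speed unknown; τ_1 = 398.3/γ_1.
Leg 2: γ = 1/√(1 − 0.440²) = 1/√0.8064 = 1.114; τ_2 = 225.8/1.114 = 202.8 days.
Total proper time: τ_1 + 202.8 = 399.9, so τ_1 = 399.9 − 202.8 = 197.1 days.
γ_1 = 398.3/197.1 = 2.020; β = √(1 − 1/γ²) = √0.7550.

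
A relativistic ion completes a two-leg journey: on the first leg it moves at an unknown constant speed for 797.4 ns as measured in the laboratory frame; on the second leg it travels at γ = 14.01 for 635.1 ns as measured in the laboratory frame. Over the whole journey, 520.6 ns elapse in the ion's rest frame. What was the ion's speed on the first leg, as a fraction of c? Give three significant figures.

Leg 1: speed unknown; τ_1 = 797.4/γ_1.
Leg 2: γ = 14.01; τ_2 = 635.1/14.01 = 45.33 ns.
Total proper time: τ_1 + 45.33 = 520.6, so τ_1 = 520.6 − 45.33 = 475.3 ns.
γ_1 = 797.4/475.3 = 1.678; β = √(1 − 1/γ²) = √0.6448.

β = 0.803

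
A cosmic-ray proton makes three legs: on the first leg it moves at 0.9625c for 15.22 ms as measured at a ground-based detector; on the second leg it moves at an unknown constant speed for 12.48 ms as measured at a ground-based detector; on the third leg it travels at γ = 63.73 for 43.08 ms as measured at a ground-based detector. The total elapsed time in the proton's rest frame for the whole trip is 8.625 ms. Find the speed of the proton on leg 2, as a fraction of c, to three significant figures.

β = 0.952

Leg 1: γ = 1/√(1 − 0.9625²) = 1/√0.07359 = 3.686; τ_1 = 15.22/3.686 = 4.129 ms.
Leg 2: speed unknown; τ_2 = 12.48/γ_2.
Leg 3: γ = 63.73; τ_3 = 43.08/63.73 = 0.6760 ms.
Total proper time: 4.129 + τ_2 + 0.6760 = 8.625, so τ_2 = 8.625 − 4.805 = 3.820 ms.
γ_2 = 12.48/3.820 = 3.267; β = √(1 − 1/γ²) = √0.9063.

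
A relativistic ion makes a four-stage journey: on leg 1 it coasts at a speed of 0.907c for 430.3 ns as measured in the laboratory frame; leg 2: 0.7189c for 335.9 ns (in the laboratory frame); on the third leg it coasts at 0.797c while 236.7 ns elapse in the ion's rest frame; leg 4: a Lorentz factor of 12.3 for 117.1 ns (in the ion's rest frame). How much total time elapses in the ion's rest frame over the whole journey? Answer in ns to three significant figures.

Leg 1: γ = 1/√(1 − 0.907²) = 1/√0.1774 = 2.375; τ_1 = 430.3/2.375 = 181.2 ns.
Leg 2: γ = 1/√(1 − 0.7189²) = 1/√0.4832 = 1.439; τ_2 = 335.9/1.439 = 233.5 ns.
Leg 3: 236.7 ns is already measured in the ion's rest frame.
Leg 4: 117.1 ns is already measured in the ion's rest frame.
Total: 181.2 + 233.5 + 236.7 + 117.1 ns.

τ = 769 ns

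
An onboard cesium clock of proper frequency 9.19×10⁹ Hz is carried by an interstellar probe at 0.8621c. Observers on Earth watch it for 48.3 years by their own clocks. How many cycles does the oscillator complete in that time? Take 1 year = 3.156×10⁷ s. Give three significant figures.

γ = 1/√(1 − 0.8621²) = 1/√0.2568 = 1.973
During 48.3 years of lab time, the oscillator's proper time advances by τ = Δt/γ = 48.3/1.973 = 24.48 years = 7.724×10⁸ s.
N = f × τ = 9.19×10⁹ × 7.724×10⁸ = 7.099×10¹⁸.

N = 7.10×10¹⁸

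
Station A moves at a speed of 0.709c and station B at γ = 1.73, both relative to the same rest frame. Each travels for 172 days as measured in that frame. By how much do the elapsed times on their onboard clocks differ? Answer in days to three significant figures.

|τ_A − τ_B| = 21.9 days

A: γ = 1/√(1 − 0.709²) = 1/√0.4973 = 1.418; τ_A = 172/1.418 = 121.3 days.
B: γ = 1.73; τ_B = 172/1.730 = 99.42 days.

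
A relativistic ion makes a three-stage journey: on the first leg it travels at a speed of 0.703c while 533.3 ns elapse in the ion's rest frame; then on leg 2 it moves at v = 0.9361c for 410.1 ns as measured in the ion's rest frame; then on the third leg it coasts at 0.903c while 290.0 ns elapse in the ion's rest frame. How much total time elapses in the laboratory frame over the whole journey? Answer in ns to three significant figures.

Δt = 2590 ns

Leg 1: γ = 1/√(1 − 0.703²) = 1/√0.5058 = 1.406; Δt_1 = 1.406 × 533.3 = 749.9 ns.
Leg 2: γ = 1/√(1 − 0.9361²) = 1/√0.1237 = 2.843; Δt_2 = 2.843 × 410.1 = 1166 ns.
Leg 3: γ = 1/√(1 − 0.903²) = 1/√0.1846 = 2.328; Δt_3 = 2.328 × 290.0 = 675.0 ns.
Total: 749.9 + 1166 + 675.0 ns.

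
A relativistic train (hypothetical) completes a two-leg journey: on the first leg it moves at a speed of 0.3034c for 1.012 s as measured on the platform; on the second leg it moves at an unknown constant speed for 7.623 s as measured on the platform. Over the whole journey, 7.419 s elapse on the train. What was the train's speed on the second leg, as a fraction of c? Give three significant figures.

Leg 1: γ = 1/√(1 − 0.3034²) = 1/√0.9079 = 1.049; τ_1 = 1.012/1.049 = 0.9643 s.
Leg 2: speed unknown; τ_2 = 7.623/γ_2.
Total proper time: 0.9643 + τ_2 = 7.419, so τ_2 = 7.419 − 0.9643 = 6.455 s.
γ_2 = 7.623/6.455 = 1.181; β = √(1 − 1/γ²) = √0.2830.

β = 0.532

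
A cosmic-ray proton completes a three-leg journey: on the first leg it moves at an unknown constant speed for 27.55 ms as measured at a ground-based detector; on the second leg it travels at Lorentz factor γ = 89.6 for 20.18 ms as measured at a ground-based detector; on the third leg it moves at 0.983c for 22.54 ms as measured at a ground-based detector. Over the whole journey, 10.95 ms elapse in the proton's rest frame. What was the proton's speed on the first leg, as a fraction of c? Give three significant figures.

β = 0.971

Leg 1: speed unknown; τ_1 = 27.55/γ_1.
Leg 2: γ = 89.6; τ_2 = 20.18/89.60 = 0.2252 ms.
Leg 3: γ = 1/√(1 − 0.983²) = 1/√0.03371 = 5.446; τ_3 = 22.54/5.446 = 4.138 ms.
Total proper time: τ_1 + 0.2252 + 4.138 = 10.95, so τ_1 = 10.95 − 4.364 = 6.586 ms.
γ_1 = 27.55/6.586 = 4.183; β = √(1 − 1/γ²) = √0.9428.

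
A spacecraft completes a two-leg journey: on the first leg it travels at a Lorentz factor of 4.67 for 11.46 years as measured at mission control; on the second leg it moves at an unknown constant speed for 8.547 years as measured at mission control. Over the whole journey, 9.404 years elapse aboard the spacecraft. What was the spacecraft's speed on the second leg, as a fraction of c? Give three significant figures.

β = 0.582

Leg 1: γ = 4.67; τ_1 = 11.46/4.670 = 2.454 years.
Leg 2: speed unknown; τ_2 = 8.547/γ_2.
Total proper time: 2.454 + τ_2 = 9.404, so τ_2 = 9.404 − 2.454 = 6.950 years.
γ_2 = 8.547/6.950 = 1.230; β = √(1 − 1/γ²) = √0.3388.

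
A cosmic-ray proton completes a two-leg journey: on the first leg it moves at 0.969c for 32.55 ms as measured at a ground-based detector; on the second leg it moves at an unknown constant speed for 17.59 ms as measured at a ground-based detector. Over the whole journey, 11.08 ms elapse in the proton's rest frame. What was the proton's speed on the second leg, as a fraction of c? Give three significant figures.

β = 0.985

Leg 1: γ = 1/√(1 − 0.969²) = 1/√0.06104 = 4.048; τ_1 = 32.55/4.048 = 8.042 ms.
Leg 2: speed unknown; τ_2 = 17.59/γ_2.
Total proper time: 8.042 + τ_2 = 11.08, so τ_2 = 11.08 − 8.042 = 3.038 ms.
γ_2 = 17.59/3.038 = 5.790; β = √(1 − 1/γ²) = √0.9702.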